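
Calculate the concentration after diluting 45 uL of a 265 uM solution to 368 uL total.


C2 = C1 * V1 / V2
C2 = 265 * 45 / 368
C2 = 32.4049 uM

32.4049 uM


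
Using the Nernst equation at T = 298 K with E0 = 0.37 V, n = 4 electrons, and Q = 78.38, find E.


E = E0 - (RT/nF) * ln(Q)
E = 0.37 - (8.314 * 298 / (4 * 96485)) * ln(78.38)
E = 0.342 V

0.342 V


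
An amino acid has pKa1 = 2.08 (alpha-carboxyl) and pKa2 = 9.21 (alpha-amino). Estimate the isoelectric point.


pI = (pKa1 + pKa2) / 2
pI = (2.08 + 9.21) / 2
pI = 5.645

5.645


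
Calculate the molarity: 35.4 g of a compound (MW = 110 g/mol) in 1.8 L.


C = (mass / MW) / volume
C = (35.4 / 110) / 1.8
C = 0.1788 M

0.1788 M


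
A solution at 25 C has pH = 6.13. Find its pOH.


pOH = 14 - pH
pOH = 14 - 6.13
pOH = 7.87

7.87


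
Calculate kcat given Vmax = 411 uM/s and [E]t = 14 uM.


kcat = Vmax / [E]t
kcat = 411 / 14
kcat = 29.3571 s^-1

29.3571 s^-1


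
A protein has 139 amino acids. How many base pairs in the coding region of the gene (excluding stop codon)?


Each amino acid = 1 codon = 3 bp
bp = 139 * 3 = 417 bp

417 bp


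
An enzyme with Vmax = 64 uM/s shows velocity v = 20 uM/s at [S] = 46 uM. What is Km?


Km = [S] * (Vmax - v) / v
Km = 46 * (64 - 20) / 20
Km = 101.2 uM

101.2 uM


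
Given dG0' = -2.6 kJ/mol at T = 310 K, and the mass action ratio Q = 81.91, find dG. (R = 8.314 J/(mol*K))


dG = dG0' + RT * ln(Q) / 1000
dG = -2.6 + 8.314 * 310 * ln(81.91) / 1000
dG = 8.7548 kJ/mol

8.7548 kJ/mol


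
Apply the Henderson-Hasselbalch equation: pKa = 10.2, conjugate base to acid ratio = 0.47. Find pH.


pH = pKa + log10([A-]/[HA])
pH = 10.2 + log10(0.47)
pH = 9.8721

9.8721


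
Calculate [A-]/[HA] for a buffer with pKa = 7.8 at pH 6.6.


[A-]/[HA] = 10^(pH - pKa)
= 10^(6.6 - 7.8)
= 0.0631

0.0631


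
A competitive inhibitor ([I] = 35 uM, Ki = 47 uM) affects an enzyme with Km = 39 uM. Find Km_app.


Km_app = Km * (1 + [I]/Ki)
Km_app = 39 * (1 + 35/47)
Km_app = 68.0426 uM

68.0426 uM


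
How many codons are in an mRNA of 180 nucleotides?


codons = nucleotides / 3
codons = 180 / 3 = 60

60


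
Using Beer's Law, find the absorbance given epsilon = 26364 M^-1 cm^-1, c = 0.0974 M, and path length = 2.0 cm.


A = epsilon * c * l
A = 26364 * 0.0974 * 2.0
A = 5135.7072

5135.7072


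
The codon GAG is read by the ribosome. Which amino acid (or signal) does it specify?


Standard genetic code lookup.
Codon GAG -> Glu

Glu


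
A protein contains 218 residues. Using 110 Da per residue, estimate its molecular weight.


MW = n_residues * 110 Da
MW = 218 * 110
MW = 23980 Da

23980 Da


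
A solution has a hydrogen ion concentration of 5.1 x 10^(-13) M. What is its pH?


pH = -log10([H+])
pH = -log10(5.1 x 10^(-13))
pH = 12.2924

12.2924


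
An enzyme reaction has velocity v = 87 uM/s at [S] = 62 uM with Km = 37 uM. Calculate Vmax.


Vmax = v * (Km + [S]) / [S]
Vmax = 87 * (37 + 62) / 62
Vmax = 138.9194 uM/s

138.9194 uM/s


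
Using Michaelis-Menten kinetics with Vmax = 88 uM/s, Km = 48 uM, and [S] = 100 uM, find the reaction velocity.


v = Vmax * [S] / (Km + [S])
v = 88 * 100 / (48 + 100)
v = 59.4595 uM/s

59.4595 uM/s


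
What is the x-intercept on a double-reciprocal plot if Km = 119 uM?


x-intercept = -1/Km
= -1/119
= -0.0084 1/uM

-0.0084 1/uM


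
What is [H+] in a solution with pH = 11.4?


[H+] = 10^(-pH)
[H+] = 10^(-11.4)
[H+] = 3.981e-12 M

3.981e-12 M


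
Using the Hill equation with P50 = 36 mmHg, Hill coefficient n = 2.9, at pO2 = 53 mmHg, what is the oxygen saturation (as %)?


Y = pO2^n / (P50^n + pO2^n)
Y = 53^2.9 / (36^2.9 + 53^2.9)
Y = 75.43%

75.43%


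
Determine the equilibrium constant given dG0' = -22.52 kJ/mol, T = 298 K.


Keq = exp(-dG0 * 1000 / (R * T))
Keq = exp(-(-22.52) * 1000 / (8.314 * 298))
Keq = 8862.145

8862.145


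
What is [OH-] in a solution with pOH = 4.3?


[OH-] = 10^(-pOH)
[OH-] = 10^(-4.3)
[OH-] = 5.012e-05 M

5.012e-05 M


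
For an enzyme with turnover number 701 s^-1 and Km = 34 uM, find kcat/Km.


Catalytic efficiency = kcat / Km
= 701 / 34
= 20.6176 uM^-1*s^-1

20.6176 uM^-1*s^-1


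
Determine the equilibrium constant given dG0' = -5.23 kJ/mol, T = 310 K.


Keq = exp(-dG0 * 1000 / (R * T))
Keq = exp(-(-5.23) * 1000 / (8.314 * 310))
Keq = 7.6082

7.6082


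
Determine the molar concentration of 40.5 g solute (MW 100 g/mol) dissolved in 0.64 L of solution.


C = (mass / MW) / volume
C = (40.5 / 100) / 0.64
C = 0.6328 M

0.6328 M


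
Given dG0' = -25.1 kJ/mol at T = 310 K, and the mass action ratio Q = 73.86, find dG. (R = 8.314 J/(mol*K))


dG = dG0' + RT * ln(Q) / 1000
dG = -25.1 + 8.314 * 310 * ln(73.86) / 1000
dG = -14.0118 kJ/mol

-14.0118 kJ/mol


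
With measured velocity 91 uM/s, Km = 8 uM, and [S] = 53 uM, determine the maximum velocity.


Vmax = v * (Km + [S]) / [S]
Vmax = 91 * (8 + 53) / 53
Vmax = 104.7358 uM/s

104.7358 uM/s


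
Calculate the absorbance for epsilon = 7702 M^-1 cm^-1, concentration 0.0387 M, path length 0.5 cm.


A = epsilon * c * l
A = 7702 * 0.0387 * 0.5
A = 149.0337

149.0337


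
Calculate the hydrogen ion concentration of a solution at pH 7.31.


[H+] = 10^(-pH)
[H+] = 10^(-7.31)
[H+] = 4.898e-08 M

4.898e-08 M


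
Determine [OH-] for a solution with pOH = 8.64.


[OH-] = 10^(-pOH)
[OH-] = 10^(-8.64)
[OH-] = 2.291e-09 M

2.291e-09 M


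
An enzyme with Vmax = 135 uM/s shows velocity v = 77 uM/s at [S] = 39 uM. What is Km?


Km = [S] * (Vmax - v) / v
Km = 39 * (135 - 77) / 77
Km = 29.3766 uM

29.3766 uM


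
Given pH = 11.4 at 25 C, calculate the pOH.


pOH = 14 - pH
pOH = 14 - 11.4
pOH = 2.6

2.6


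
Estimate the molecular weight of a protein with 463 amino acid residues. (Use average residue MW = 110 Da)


MW = n_residues * 110 Da
MW = 463 * 110
MW = 50930 Da

50930 Da


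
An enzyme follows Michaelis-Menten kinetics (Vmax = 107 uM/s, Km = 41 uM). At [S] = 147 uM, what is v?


v = Vmax * [S] / (Km + [S])
v = 107 * 147 / (41 + 147)
v = 83.6649 uM/s

83.6649 uM/s


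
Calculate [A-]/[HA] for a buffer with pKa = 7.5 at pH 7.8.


[A-]/[HA] = 10^(pH - pKa)
= 10^(7.8 - 7.5)
= 1.9953

1.9953


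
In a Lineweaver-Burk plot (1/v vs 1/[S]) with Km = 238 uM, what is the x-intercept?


x-intercept = -1/Km
= -1/238
= -0.0042 1/uM

-0.0042 1/uM


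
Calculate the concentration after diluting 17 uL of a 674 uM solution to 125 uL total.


C2 = C1 * V1 / V2
C2 = 674 * 17 / 125
C2 = 91.664 uM

91.664 uM


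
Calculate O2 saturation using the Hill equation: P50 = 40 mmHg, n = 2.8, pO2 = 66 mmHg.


Y = pO2^n / (P50^n + pO2^n)
Y = 66^2.8 / (40^2.8 + 66^2.8)
Y = 80.25%

80.25%


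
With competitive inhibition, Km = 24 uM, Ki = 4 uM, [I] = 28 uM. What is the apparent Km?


Km_app = Km * (1 + [I]/Ki)
Km_app = 24 * (1 + 28/4)
Km_app = 192.0 uM

192.0 uM


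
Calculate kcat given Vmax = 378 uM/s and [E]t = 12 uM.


kcat = Vmax / [E]t
kcat = 378 / 12
kcat = 31.5 s^-1

31.5 s^-1


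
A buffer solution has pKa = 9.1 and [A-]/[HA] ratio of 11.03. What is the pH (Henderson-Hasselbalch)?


pH = pKa + log10([A-]/[HA])
pH = 9.1 + log10(11.03)
pH = 10.1426

10.1426


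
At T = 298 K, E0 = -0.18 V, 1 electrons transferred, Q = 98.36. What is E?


E = E0 - (RT/nF) * ln(Q)
E = -0.18 - (8.314 * 298 / (1 * 96485)) * ln(98.36)
E = -0.2978 V

-0.2978 V


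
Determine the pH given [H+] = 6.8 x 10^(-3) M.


pH = -log10([H+])
pH = -log10(6.8 x 10^(-3))
pH = 2.1675

2.1675


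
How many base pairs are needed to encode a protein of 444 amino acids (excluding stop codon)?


Each amino acid = 1 codon = 3 bp
bp = 444 * 3 = 1332 bp

1332 bp


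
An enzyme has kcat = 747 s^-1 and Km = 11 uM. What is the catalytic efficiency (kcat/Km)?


Catalytic efficiency = kcat / Km
= 747 / 11
= 67.9091 uM^-1*s^-1

67.9091 uM^-1*s^-1


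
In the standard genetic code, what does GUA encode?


Standard genetic code lookup.
Codon GUA -> Val

Val


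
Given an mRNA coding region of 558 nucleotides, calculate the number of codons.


codons = nucleotides / 3
codons = 558 / 3 = 186

186


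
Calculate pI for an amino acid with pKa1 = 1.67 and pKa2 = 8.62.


pI = (pKa1 + pKa2) / 2
pI = (1.67 + 8.62) / 2
pI = 5.145

5.145


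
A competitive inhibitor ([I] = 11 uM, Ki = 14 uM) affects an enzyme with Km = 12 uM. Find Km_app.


Km_app = Km * (1 + [I]/Ki)
Km_app = 12 * (1 + 11/14)
Km_app = 21.4286 uM

21.4286 uM


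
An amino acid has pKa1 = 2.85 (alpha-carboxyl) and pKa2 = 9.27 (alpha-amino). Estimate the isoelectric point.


pI = (pKa1 + pKa2) / 2
pI = (2.85 + 9.27) / 2
pI = 6.06

6.06


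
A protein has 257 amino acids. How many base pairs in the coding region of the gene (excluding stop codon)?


Each amino acid = 1 codon = 3 bp
bp = 257 * 3 = 771 bp

771 bp


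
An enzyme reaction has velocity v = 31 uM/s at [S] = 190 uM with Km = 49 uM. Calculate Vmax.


Vmax = v * (Km + [S]) / [S]
Vmax = 31 * (49 + 190) / 190
Vmax = 38.9947 uM/s

38.9947 uM/s


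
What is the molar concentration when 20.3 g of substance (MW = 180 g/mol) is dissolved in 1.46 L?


C = (mass / MW) / volume
C = (20.3 / 180) / 1.46
C = 0.0772 M

0.0772 M


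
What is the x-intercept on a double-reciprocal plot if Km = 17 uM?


x-intercept = -1/Km
= -1/17
= -0.0588 1/uM

-0.0588 1/uM


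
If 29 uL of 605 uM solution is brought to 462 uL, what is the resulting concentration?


C2 = C1 * V1 / V2
C2 = 605 * 29 / 462
C2 = 37.9762 uM

37.9762 uM


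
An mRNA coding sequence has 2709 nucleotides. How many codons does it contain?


codons = nucleotides / 3
codons = 2709 / 3 = 903

903


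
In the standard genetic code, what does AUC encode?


Standard genetic code lookup.
Codon AUC -> Ile

Ile


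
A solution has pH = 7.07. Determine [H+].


[H+] = 10^(-pH)
[H+] = 10^(-7.07)
[H+] = 8.511e-08 M

8.511e-08 M


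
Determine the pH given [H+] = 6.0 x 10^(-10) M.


pH = -log10([H+])
pH = -log10(6.0 x 10^(-10))
pH = 9.2218

9.2218


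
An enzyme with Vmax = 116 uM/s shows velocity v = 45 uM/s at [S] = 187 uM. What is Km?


Km = [S] * (Vmax - v) / v
Km = 187 * (116 - 45) / 45
Km = 295.0444 uM

295.0444 uM


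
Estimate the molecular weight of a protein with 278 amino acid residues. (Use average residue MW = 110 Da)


MW = n_residues * 110 Da
MW = 278 * 110
MW = 30580 Da

30580 Da


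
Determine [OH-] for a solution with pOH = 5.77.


[OH-] = 10^(-pOH)
[OH-] = 10^(-5.77)
[OH-] = 1.698e-06 M

1.698e-06 M


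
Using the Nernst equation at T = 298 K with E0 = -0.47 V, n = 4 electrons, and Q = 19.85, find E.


E = E0 - (RT/nF) * ln(Q)
E = -0.47 - (8.314 * 298 / (4 * 96485)) * ln(19.85)
E = -0.4892 V

-0.4892 V


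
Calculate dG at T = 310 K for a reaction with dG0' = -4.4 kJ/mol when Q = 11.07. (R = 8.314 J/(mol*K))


dG = dG0' + RT * ln(Q) / 1000
dG = -4.4 + 8.314 * 310 * ln(11.07) / 1000
dG = 1.7965 kJ/mol

1.7965 kJ/mol


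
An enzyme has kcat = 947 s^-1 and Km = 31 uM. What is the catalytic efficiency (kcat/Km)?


Catalytic efficiency = kcat / Km
= 947 / 31
= 30.5484 uM^-1*s^-1

30.5484 uM^-1*s^-1


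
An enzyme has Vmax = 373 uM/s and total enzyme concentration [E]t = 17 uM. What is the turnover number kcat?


kcat = Vmax / [E]t
kcat = 373 / 17
kcat = 21.9412 s^-1

21.9412 s^-1


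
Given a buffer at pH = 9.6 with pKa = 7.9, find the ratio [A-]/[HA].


[A-]/[HA] = 10^(pH - pKa)
= 10^(9.6 - 7.9)
= 50.1187

50.1187


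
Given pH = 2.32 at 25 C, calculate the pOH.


pOH = 14 - pH
pOH = 14 - 2.32
pOH = 11.68

11.68


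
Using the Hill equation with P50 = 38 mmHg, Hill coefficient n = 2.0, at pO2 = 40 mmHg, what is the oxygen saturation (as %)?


Y = pO2^n / (P50^n + pO2^n)
Y = 40^2.0 / (38^2.0 + 40^2.0)
Y = 52.56%

52.56%


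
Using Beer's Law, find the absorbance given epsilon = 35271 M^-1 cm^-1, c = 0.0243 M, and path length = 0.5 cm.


A = epsilon * c * l
A = 35271 * 0.0243 * 0.5
A = 428.5426

428.5426


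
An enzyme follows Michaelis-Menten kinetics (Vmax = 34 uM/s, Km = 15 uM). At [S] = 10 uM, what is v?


v = Vmax * [S] / (Km + [S])
v = 34 * 10 / (15 + 10)
v = 13.6 uM/s

13.6 uM/s


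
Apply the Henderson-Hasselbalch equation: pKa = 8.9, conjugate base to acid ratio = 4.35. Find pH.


pH = pKa + log10([A-]/[HA])
pH = 8.9 + log10(4.35)
pH = 9.5385

9.5385


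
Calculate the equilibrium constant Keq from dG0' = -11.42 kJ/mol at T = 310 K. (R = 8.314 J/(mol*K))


Keq = exp(-dG0 * 1000 / (R * T))
Keq = exp(-(-11.42) * 1000 / (8.314 * 310))
Keq = 84.0091

84.0091


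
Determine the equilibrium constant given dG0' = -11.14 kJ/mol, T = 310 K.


Keq = exp(-dG0 * 1000 / (R * T))
Keq = exp(-(-11.14) * 1000 / (8.314 * 310))
Keq = 75.3607

75.3607


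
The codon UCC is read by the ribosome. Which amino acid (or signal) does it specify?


Standard genetic code lookup.
Codon UCC -> Ser

Ser


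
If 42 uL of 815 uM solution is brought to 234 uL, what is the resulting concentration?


C2 = C1 * V1 / V2
C2 = 815 * 42 / 234
C2 = 146.2821 uM

146.2821 uM


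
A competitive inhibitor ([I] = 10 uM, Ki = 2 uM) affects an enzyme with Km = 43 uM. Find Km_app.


Km_app = Km * (1 + [I]/Ki)
Km_app = 43 * (1 + 10/2)
Km_app = 258.0 uM

258.0 uM


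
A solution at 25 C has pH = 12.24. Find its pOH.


pOH = 14 - pH
pOH = 14 - 12.24
pOH = 1.76

1.76


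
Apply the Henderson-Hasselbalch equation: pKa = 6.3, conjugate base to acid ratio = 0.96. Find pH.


pH = pKa + log10([A-]/[HA])
pH = 6.3 + log10(0.96)
pH = 6.2823

6.2823


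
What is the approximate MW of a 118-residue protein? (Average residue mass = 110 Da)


MW = n_residues * 110 Da
MW = 118 * 110
MW = 12980 Da

12980 Da


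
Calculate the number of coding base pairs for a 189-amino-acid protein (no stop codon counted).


Each amino acid = 1 codon = 3 bp
bp = 189 * 3 = 567 bp

567 bp


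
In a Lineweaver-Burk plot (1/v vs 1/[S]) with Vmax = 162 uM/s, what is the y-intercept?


y-intercept = 1/Vmax
= 1/162
= 0.0062 s/uM

0.0062 s/uM


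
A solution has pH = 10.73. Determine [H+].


[H+] = 10^(-pH)
[H+] = 10^(-10.73)
[H+] = 1.862e-11 M

1.862e-11 M


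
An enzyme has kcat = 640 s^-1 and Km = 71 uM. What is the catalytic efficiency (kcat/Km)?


Catalytic efficiency = kcat / Km
= 640 / 71
= 9.0141 uM^-1*s^-1

9.0141 uM^-1*s^-1


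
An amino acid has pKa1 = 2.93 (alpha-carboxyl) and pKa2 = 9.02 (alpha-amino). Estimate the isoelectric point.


pI = (pKa1 + pKa2) / 2
pI = (2.93 + 9.02) / 2
pI = 5.975

5.975


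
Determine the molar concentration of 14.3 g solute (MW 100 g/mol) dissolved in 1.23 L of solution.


C = (mass / MW) / volume
C = (14.3 / 100) / 1.23
C = 0.1163 M

0.1163 M


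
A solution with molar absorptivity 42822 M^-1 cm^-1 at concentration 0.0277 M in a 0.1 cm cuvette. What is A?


A = epsilon * c * l
A = 42822 * 0.0277 * 0.1
A = 118.6169

118.6169


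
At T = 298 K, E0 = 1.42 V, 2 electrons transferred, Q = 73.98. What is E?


E = E0 - (RT/nF) * ln(Q)
E = 1.42 - (8.314 * 298 / (2 * 96485)) * ln(73.98)
E = 1.3647 V

1.3647 V


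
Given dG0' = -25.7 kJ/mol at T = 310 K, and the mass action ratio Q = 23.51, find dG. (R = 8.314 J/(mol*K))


dG = dG0' + RT * ln(Q) / 1000
dG = -25.7 + 8.314 * 310 * ln(23.51) / 1000
dG = -17.5622 kJ/mol

-17.5622 kJ/mol


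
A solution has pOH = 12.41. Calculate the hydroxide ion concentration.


[OH-] = 10^(-pOH)
[OH-] = 10^(-12.41)
[OH-] = 3.890e-13 M

3.890e-13 M


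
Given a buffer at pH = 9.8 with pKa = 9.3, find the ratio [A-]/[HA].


[A-]/[HA] = 10^(pH - pKa)
= 10^(9.8 - 9.3)
= 3.1623

3.1623


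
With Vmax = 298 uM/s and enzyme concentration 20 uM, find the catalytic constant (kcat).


kcat = Vmax / [E]t
kcat = 298 / 20
kcat = 14.9 s^-1

14.9 s^-1


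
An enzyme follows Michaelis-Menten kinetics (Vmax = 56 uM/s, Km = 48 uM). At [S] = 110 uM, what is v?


v = Vmax * [S] / (Km + [S])
v = 56 * 110 / (48 + 110)
v = 38.9873 uM/s

38.9873 uM/s


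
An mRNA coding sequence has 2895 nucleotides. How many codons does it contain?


codons = nucleotides / 3
codons = 2895 / 3 = 965

965


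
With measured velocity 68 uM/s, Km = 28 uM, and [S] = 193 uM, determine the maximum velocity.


Vmax = v * (Km + [S]) / [S]
Vmax = 68 * (28 + 193) / 193
Vmax = 77.8653 uM/s

77.8653 uM/s


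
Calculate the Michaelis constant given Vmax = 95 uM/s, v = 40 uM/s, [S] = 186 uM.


Km = [S] * (Vmax - v) / v
Km = 186 * (95 - 40) / 40
Km = 255.75 uM

255.75 uM


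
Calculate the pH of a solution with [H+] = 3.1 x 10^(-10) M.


pH = -log10([H+])
pH = -log10(3.1 x 10^(-10))
pH = 9.5086

9.5086


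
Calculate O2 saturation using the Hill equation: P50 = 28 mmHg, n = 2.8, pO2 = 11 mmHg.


Y = pO2^n / (P50^n + pO2^n)
Y = 11^2.8 / (28^2.8 + 11^2.8)
Y = 6.81%

6.81%


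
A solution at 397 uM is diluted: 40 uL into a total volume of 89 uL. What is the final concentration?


C2 = C1 * V1 / V2
C2 = 397 * 40 / 89
C2 = 178.427 uM

178.427 uM


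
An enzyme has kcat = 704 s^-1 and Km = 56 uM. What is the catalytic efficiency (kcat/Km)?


Catalytic efficiency = kcat / Km
= 704 / 56
= 12.5714 uM^-1*s^-1

12.5714 uM^-1*s^-1


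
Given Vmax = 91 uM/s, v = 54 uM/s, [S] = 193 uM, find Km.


Km = [S] * (Vmax - v) / v
Km = 193 * (91 - 54) / 54
Km = 132.2407 uM

132.2407 uM


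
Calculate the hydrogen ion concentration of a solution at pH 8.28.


[H+] = 10^(-pH)
[H+] = 10^(-8.28)
[H+] = 5.248e-09 M

5.248e-09 M


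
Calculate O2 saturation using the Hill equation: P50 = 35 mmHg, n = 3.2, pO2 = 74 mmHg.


Y = pO2^n / (P50^n + pO2^n)
Y = 74^3.2 / (35^3.2 + 74^3.2)
Y = 91.65%

91.65%


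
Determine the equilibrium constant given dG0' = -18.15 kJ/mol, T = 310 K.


Keq = exp(-dG0 * 1000 / (R * T))
Keq = exp(-(-18.15) * 1000 / (8.314 * 310))
Keq = 1143.8376

1143.8376


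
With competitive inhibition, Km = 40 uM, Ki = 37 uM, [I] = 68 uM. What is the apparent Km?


Km_app = Km * (1 + [I]/Ki)
Km_app = 40 * (1 + 68/37)
Km_app = 113.5135 uM

113.5135 uM


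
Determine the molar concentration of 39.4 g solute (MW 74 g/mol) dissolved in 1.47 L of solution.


C = (mass / MW) / volume
C = (39.4 / 74) / 1.47
C = 0.3622 M

0.3622 M


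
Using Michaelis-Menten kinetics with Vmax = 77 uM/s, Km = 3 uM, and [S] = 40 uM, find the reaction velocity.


v = Vmax * [S] / (Km + [S])
v = 77 * 40 / (3 + 40)
v = 71.6279 uM/s

71.6279 uM/s


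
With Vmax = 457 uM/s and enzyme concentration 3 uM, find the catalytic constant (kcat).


kcat = Vmax / [E]t
kcat = 457 / 3
kcat = 152.3333 s^-1

152.3333 s^-1


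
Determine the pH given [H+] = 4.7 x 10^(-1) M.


pH = -log10([H+])
pH = -log10(4.7 x 10^(-1))
pH = 0.3279

0.3279


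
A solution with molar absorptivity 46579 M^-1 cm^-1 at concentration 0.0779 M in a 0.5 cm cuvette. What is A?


A = epsilon * c * l
A = 46579 * 0.0779 * 0.5
A = 1814.252

1814.252


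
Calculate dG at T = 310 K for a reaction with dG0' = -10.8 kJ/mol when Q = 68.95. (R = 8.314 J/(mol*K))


dG = dG0' + RT * ln(Q) / 1000
dG = -10.8 + 8.314 * 310 * ln(68.95) / 1000
dG = 0.1109 kJ/mol

0.1109 kJ/mol


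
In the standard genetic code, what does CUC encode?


Standard genetic code lookup.
Codon CUC -> Leu

Leu


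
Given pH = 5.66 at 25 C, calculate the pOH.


pOH = 14 - pH
pOH = 14 - 5.66
pOH = 8.34

8.34


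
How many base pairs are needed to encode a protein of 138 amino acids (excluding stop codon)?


Each amino acid = 1 codon = 3 bp
bp = 138 * 3 = 414 bp

414 bp


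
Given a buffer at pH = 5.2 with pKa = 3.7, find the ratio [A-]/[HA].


[A-]/[HA] = 10^(pH - pKa)
= 10^(5.2 - 3.7)
= 31.6228

31.6228


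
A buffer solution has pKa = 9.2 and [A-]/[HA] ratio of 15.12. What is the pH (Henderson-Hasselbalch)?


pH = pKa + log10([A-]/[HA])
pH = 9.2 + log10(15.12)
pH = 10.3796

10.3796


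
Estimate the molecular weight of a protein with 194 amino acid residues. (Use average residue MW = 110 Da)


MW = n_residues * 110 Da
MW = 194 * 110
MW = 21340 Da

21340 Da


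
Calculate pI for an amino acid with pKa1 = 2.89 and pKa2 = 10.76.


pI = (pKa1 + pKa2) / 2
pI = (2.89 + 10.76) / 2
pI = 6.825

6.825


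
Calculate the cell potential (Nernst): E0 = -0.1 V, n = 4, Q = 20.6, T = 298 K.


E = E0 - (RT/nF) * ln(Q)
E = -0.1 - (8.314 * 298 / (4 * 96485)) * ln(20.6)
E = -0.1194 V

-0.1194 V


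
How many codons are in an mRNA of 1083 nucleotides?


codons = nucleotides / 3
codons = 1083 / 3 = 361

361


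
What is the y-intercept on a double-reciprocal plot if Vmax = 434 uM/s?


y-intercept = 1/Vmax
= 1/434
= 0.0023 s/uM

0.0023 s/uM


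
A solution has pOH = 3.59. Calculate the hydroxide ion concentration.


[OH-] = 10^(-pOH)
[OH-] = 10^(-3.59)
[OH-] = 2.570e-04 M

2.570e-04 M


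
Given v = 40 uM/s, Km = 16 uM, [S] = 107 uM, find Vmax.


Vmax = v * (Km + [S]) / [S]
Vmax = 40 * (16 + 107) / 107
Vmax = 45.9813 uM/s

45.9813 uM/s


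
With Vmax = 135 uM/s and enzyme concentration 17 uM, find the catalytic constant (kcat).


kcat = Vmax / [E]t
kcat = 135 / 17
kcat = 7.9412 s^-1

7.9412 s^-1


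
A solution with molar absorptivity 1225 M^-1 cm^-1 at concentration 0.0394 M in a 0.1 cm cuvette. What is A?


A = epsilon * c * l
A = 1225 * 0.0394 * 0.1
A = 4.8265

4.8265


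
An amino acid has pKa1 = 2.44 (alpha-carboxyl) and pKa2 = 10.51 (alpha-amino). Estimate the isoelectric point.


pI = (pKa1 + pKa2) / 2
pI = (2.44 + 10.51) / 2
pI = 6.475

6.475


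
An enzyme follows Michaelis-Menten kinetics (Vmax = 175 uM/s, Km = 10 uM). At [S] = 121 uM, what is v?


v = Vmax * [S] / (Km + [S])
v = 175 * 121 / (10 + 121)
v = 161.6412 uM/s

161.6412 uM/s


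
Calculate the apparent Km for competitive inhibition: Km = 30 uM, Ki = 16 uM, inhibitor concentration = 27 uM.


Km_app = Km * (1 + [I]/Ki)
Km_app = 30 * (1 + 27/16)
Km_app = 80.625 uM

80.625 uM


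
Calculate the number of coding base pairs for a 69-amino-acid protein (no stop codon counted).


Each amino acid = 1 codon = 3 bp
bp = 69 * 3 = 207 bp

207 bp


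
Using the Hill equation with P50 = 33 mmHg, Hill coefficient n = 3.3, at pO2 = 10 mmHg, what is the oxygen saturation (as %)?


Y = pO2^n / (P50^n + pO2^n)
Y = 10^3.3 / (33^3.3 + 10^3.3)
Y = 1.91%

1.91%


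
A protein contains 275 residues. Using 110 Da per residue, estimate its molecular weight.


MW = n_residues * 110 Da
MW = 275 * 110
MW = 30250 Da

30250 Da


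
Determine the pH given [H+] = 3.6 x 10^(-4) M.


pH = -log10([H+])
pH = -log10(3.6 x 10^(-4))
pH = 3.4437

3.4437


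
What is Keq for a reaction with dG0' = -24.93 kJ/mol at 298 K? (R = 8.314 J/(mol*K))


Keq = exp(-dG0 * 1000 / (R * T))
Keq = exp(-(-24.93) * 1000 / (8.314 * 298))
Keq = 23441.6736

23441.6736


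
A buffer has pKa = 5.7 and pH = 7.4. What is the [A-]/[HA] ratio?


[A-]/[HA] = 10^(pH - pKa)
= 10^(7.4 - 5.7)
= 50.1187

50.1187


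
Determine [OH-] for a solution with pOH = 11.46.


[OH-] = 10^(-pOH)
[OH-] = 10^(-11.46)
[OH-] = 3.467e-12 M

3.467e-12 M


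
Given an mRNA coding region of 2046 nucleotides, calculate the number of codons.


codons = nucleotides / 3
codons = 2046 / 3 = 682

682


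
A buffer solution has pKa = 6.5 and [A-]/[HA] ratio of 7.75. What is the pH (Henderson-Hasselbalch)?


pH = pKa + log10([A-]/[HA])
pH = 6.5 + log10(7.75)
pH = 7.3893

7.3893


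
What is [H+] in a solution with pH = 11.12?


[H+] = 10^(-pH)
[H+] = 10^(-11.12)
[H+] = 7.586e-12 M

7.586e-12 M


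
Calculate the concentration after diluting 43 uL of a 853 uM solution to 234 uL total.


C2 = C1 * V1 / V2
C2 = 853 * 43 / 234
C2 = 156.7479 uM

156.7479 uM


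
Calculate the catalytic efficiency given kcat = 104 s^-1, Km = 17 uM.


Catalytic efficiency = kcat / Km
= 104 / 17
= 6.1176 uM^-1*s^-1

6.1176 uM^-1*s^-1


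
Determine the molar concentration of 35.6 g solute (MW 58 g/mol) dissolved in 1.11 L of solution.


C = (mass / MW) / volume
C = (35.6 / 58) / 1.11
C = 0.553 M

0.553 M


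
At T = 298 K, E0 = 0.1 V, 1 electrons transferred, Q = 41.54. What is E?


E = E0 - (RT/nF) * ln(Q)
E = 0.1 - (8.314 * 298 / (1 * 96485)) * ln(41.54)
E = 0.0043 V

0.0043 V


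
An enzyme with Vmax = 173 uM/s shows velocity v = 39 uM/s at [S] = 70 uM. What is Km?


Km = [S] * (Vmax - v) / v
Km = 70 * (173 - 39) / 39
Km = 240.5128 uM

240.5128 uM


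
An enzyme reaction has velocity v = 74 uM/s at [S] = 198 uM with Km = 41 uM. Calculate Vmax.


Vmax = v * (Km + [S]) / [S]
Vmax = 74 * (41 + 198) / 198
Vmax = 89.3232 uM/s

89.3232 uM/s


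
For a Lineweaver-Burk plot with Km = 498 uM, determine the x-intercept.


x-intercept = -1/Km
= -1/498
= -0.002 1/uM

-0.002 1/uM


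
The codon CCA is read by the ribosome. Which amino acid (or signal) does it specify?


Standard genetic code lookup.
Codon CCA -> Pro

Pro


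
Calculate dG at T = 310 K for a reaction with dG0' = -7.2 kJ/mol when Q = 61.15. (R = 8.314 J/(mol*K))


dG = dG0' + RT * ln(Q) / 1000
dG = -7.2 + 8.314 * 310 * ln(61.15) / 1000
dG = 3.4014 kJ/mol

3.4014 kJ/mol


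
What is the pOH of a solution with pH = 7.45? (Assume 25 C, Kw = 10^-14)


pOH = 14 - pH
pOH = 14 - 7.45
pOH = 6.55

6.55


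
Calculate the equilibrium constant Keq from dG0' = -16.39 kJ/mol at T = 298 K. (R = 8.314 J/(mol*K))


Keq = exp(-dG0 * 1000 / (R * T))
Keq = exp(-(-16.39) * 1000 / (8.314 * 298))
Keq = 746.4642

746.4642


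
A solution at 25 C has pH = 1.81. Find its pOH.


pOH = 14 - pH
pOH = 14 - 1.81
pOH = 12.19

12.19


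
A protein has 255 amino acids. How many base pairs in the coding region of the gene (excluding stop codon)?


Each amino acid = 1 codon = 3 bp
bp = 255 * 3 = 765 bp

765 bp


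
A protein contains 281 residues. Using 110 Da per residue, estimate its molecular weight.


MW = n_residues * 110 Da
MW = 281 * 110
MW = 30910 Da

30910 Da


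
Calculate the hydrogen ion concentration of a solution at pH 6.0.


[H+] = 10^(-pH)
[H+] = 10^(-6.0)
[H+] = 1.000e-06 M

1.000e-06 M


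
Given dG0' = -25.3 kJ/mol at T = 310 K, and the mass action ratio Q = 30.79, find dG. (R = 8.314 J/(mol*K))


dG = dG0' + RT * ln(Q) / 1000
dG = -25.3 + 8.314 * 310 * ln(30.79) / 1000
dG = -16.467 kJ/mol

-16.467 kJ/mol


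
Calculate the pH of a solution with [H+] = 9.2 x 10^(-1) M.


pH = -log10([H+])
pH = -log10(9.2 x 10^(-1))
pH = 0.0362

0.0362


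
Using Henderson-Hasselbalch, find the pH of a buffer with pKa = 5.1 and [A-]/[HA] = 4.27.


pH = pKa + log10([A-]/[HA])
pH = 5.1 + log10(4.27)
pH = 5.7304

5.7304


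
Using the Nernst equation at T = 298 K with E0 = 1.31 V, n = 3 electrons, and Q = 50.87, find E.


E = E0 - (RT/nF) * ln(Q)
E = 1.31 - (8.314 * 298 / (3 * 96485)) * ln(50.87)
E = 1.2764 V

1.2764 V


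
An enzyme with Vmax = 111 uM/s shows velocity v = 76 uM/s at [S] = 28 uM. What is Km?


Km = [S] * (Vmax - v) / v
Km = 28 * (111 - 76) / 76
Km = 12.8947 uM

12.8947 uM


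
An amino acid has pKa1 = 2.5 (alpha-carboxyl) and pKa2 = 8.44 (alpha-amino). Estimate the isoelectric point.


pI = (pKa1 + pKa2) / 2
pI = (2.5 + 8.44) / 2
pI = 5.47

5.47


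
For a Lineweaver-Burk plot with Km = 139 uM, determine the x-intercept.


x-intercept = -1/Km
= -1/139
= -0.0072 1/uM

-0.0072 1/uM


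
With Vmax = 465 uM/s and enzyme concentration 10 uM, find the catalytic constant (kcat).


kcat = Vmax / [E]t
kcat = 465 / 10
kcat = 46.5 s^-1

46.5 s^-1


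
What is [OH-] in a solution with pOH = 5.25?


[OH-] = 10^(-pOH)
[OH-] = 10^(-5.25)
[OH-] = 5.623e-06 M

5.623e-06 M


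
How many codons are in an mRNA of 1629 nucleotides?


codons = nucleotides / 3
codons = 1629 / 3 = 543

543


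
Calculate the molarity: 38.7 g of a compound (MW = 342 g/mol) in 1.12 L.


C = (mass / MW) / volume
C = (38.7 / 342) / 1.12
C = 0.101 M

0.101 M


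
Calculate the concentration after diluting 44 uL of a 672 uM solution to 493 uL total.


C2 = C1 * V1 / V2
C2 = 672 * 44 / 493
C2 = 59.9757 uM

59.9757 uM


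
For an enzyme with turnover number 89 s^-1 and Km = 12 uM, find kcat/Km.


Catalytic efficiency = kcat / Km
= 89 / 12
= 7.4167 uM^-1*s^-1

7.4167 uM^-1*s^-1


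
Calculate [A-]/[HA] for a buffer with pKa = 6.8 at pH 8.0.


[A-]/[HA] = 10^(pH - pKa)
= 10^(8.0 - 6.8)
= 15.8489

15.8489


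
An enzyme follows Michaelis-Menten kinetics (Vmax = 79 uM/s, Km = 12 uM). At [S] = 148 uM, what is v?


v = Vmax * [S] / (Km + [S])
v = 79 * 148 / (12 + 148)
v = 73.075 uM/s

73.075 uM/s


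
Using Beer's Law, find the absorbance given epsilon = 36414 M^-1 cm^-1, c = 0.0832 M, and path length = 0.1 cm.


A = epsilon * c * l
A = 36414 * 0.0832 * 0.1
A = 302.9645

302.9645


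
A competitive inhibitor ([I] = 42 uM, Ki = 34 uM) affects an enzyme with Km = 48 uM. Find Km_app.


Km_app = Km * (1 + [I]/Ki)
Km_app = 48 * (1 + 42/34)
Km_app = 107.2941 uM

107.2941 uM


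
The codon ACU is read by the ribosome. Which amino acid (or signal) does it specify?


Standard genetic code lookup.
Codon ACU -> Thr

Thr


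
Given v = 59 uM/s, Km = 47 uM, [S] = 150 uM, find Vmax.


Vmax = v * (Km + [S]) / [S]
Vmax = 59 * (47 + 150) / 150
Vmax = 77.4867 uM/s

77.4867 uM/s


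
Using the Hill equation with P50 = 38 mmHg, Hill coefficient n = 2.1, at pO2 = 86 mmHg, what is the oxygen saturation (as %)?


Y = pO2^n / (P50^n + pO2^n)
Y = 86^2.1 / (38^2.1 + 86^2.1)
Y = 84.75%

84.75%


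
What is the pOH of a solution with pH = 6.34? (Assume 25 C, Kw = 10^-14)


pOH = 14 - pH
pOH = 14 - 6.34
pOH = 7.66

7.66


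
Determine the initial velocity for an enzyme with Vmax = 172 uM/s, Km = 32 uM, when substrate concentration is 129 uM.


v = Vmax * [S] / (Km + [S])
v = 172 * 129 / (32 + 129)
v = 137.8137 uM/s

137.8137 uM/s


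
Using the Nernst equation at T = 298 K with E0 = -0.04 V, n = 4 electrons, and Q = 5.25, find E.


E = E0 - (RT/nF) * ln(Q)
E = -0.04 - (8.314 * 298 / (4 * 96485)) * ln(5.25)
E = -0.0506 V

-0.0506 V


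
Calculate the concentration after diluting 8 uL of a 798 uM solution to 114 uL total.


C2 = C1 * V1 / V2
C2 = 798 * 8 / 114
C2 = 56.0 uM

56.0 uM


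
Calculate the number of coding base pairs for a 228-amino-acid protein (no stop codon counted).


Each amino acid = 1 codon = 3 bp
bp = 228 * 3 = 684 bp

684 bp


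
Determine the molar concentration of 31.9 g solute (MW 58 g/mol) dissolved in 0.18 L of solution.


C = (mass / MW) / volume
C = (31.9 / 58) / 0.18
C = 3.0556 M

3.0556 M


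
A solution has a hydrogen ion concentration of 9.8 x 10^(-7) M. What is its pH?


pH = -log10([H+])
pH = -log10(9.8 x 10^(-7))
pH = 6.0088

6.0088


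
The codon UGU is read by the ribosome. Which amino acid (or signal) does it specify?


Standard genetic code lookup.
Codon UGU -> Cys

Cys


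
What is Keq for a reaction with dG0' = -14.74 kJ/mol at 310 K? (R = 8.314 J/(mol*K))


Keq = exp(-dG0 * 1000 / (R * T))
Keq = exp(-(-14.74) * 1000 / (8.314 * 310))
Keq = 304.6229

304.6229


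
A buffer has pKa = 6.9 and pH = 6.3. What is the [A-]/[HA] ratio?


[A-]/[HA] = 10^(pH - pKa)
= 10^(6.3 - 6.9)
= 0.2512

0.2512


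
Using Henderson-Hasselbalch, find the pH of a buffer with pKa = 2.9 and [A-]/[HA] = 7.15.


pH = pKa + log10([A-]/[HA])
pH = 2.9 + log10(7.15)
pH = 3.7543

3.7543


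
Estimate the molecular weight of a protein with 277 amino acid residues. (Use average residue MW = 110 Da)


MW = n_residues * 110 Da
MW = 277 * 110
MW = 30470 Da

30470 Da


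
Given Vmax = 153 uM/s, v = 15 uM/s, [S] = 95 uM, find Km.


Km = [S] * (Vmax - v) / v
Km = 95 * (153 - 15) / 15
Km = 874.0 uM

874.0 uM


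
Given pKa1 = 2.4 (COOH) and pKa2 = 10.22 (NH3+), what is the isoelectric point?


pI = (pKa1 + pKa2) / 2
pI = (2.4 + 10.22) / 2
pI = 6.31

6.31


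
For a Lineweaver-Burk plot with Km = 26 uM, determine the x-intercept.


x-intercept = -1/Km
= -1/26
= -0.0385 1/uM

-0.0385 1/uM


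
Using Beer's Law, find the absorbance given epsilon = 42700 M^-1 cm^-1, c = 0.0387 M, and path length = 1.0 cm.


A = epsilon * c * l
A = 42700 * 0.0387 * 1.0
A = 1652.49

1652.49


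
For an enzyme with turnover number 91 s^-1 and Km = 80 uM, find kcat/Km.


Catalytic efficiency = kcat / Km
= 91 / 80
= 1.1375 uM^-1*s^-1

1.1375 uM^-1*s^-1


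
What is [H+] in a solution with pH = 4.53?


[H+] = 10^(-pH)
[H+] = 10^(-4.53)
[H+] = 2.951e-05 M

2.951e-05 M


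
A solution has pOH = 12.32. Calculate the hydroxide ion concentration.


[OH-] = 10^(-pOH)
[OH-] = 10^(-12.32)
[OH-] = 4.786e-13 M

4.786e-13 M


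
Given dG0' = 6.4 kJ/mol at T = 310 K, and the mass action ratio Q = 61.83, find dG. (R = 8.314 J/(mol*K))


dG = dG0' + RT * ln(Q) / 1000
dG = 6.4 + 8.314 * 310 * ln(61.83) / 1000
dG = 17.03 kJ/mol

17.03 kJ/mol


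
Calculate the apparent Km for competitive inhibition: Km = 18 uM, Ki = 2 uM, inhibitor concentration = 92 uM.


Km_app = Km * (1 + [I]/Ki)
Km_app = 18 * (1 + 92/2)
Km_app = 846.0 uM

846.0 uM


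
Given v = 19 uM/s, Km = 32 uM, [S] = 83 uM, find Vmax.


Vmax = v * (Km + [S]) / [S]
Vmax = 19 * (32 + 83) / 83
Vmax = 26.3253 uM/s

26.3253 uM/s


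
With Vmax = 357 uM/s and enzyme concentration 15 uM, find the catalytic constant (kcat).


kcat = Vmax / [E]t
kcat = 357 / 15
kcat = 23.8 s^-1

23.8 s^-1


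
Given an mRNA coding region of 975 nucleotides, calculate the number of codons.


codons = nucleotides / 3
codons = 975 / 3 = 325

325


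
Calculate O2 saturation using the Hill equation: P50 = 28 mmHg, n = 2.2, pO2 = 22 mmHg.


Y = pO2^n / (P50^n + pO2^n)
Y = 22^2.2 / (28^2.2 + 22^2.2)
Y = 37.04%

37.04%


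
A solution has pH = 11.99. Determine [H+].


[H+] = 10^(-pH)
[H+] = 10^(-11.99)
[H+] = 1.023e-12 M

1.023e-12 M


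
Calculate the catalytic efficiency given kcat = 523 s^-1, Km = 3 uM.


Catalytic efficiency = kcat / Km
= 523 / 3
= 174.3333 uM^-1*s^-1

174.3333 uM^-1*s^-1


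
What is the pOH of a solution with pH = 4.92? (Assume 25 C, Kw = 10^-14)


pOH = 14 - pH
pOH = 14 - 4.92
pOH = 9.08

9.08


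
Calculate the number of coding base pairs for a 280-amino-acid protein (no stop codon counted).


Each amino acid = 1 codon = 3 bp
bp = 280 * 3 = 840 bp

840 bp


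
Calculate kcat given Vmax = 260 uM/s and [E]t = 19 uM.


kcat = Vmax / [E]t
kcat = 260 / 19
kcat = 13.6842 s^-1

13.6842 s^-1


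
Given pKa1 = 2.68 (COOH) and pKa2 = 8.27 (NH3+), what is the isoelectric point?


pI = (pKa1 + pKa2) / 2
pI = (2.68 + 8.27) / 2
pI = 5.475

5.475


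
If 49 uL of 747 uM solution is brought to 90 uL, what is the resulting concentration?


C2 = C1 * V1 / V2
C2 = 747 * 49 / 90
C2 = 406.7 uM

406.7 uM


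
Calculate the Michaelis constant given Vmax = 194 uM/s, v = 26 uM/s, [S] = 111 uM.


Km = [S] * (Vmax - v) / v
Km = 111 * (194 - 26) / 26
Km = 717.2308 uM

717.2308 uM


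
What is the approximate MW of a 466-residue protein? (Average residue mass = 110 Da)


MW = n_residues * 110 Da
MW = 466 * 110
MW = 51260 Da

51260 Da


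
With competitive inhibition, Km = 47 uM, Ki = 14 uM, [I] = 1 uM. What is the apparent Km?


Km_app = Km * (1 + [I]/Ki)
Km_app = 47 * (1 + 1/14)
Km_app = 50.3571 uM

50.3571 uM


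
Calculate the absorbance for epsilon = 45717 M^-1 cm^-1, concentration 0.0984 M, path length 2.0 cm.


A = epsilon * c * l
A = 45717 * 0.0984 * 2.0
A = 8997.1056

8997.1056


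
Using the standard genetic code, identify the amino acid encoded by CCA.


Standard genetic code lookup.
Codon CCA -> Pro

Pro


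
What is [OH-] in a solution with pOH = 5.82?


[OH-] = 10^(-pOH)
[OH-] = 10^(-5.82)
[OH-] = 1.514e-06 M

1.514e-06 M


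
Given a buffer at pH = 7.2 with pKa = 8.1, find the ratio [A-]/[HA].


[A-]/[HA] = 10^(pH - pKa)
= 10^(7.2 - 8.1)
= 0.1259

0.1259


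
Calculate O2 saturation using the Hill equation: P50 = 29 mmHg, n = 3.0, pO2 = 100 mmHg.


Y = pO2^n / (P50^n + pO2^n)
Y = 100^3.0 / (29^3.0 + 100^3.0)
Y = 97.62%

97.62%


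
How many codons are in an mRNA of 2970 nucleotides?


codons = nucleotides / 3
codons = 2970 / 3 = 990

990


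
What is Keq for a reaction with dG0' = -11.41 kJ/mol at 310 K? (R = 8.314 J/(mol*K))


Keq = exp(-dG0 * 1000 / (R * T))
Keq = exp(-(-11.41) * 1000 / (8.314 * 310))
Keq = 83.6838

83.6838


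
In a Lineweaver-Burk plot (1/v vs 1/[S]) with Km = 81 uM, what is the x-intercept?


x-intercept = -1/Km
= -1/81
= -0.0123 1/uM

-0.0123 1/uM


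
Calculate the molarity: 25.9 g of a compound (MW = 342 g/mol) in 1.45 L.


C = (mass / MW) / volume
C = (25.9 / 342) / 1.45
C = 0.0522 M

0.0522 M


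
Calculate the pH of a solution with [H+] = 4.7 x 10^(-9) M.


pH = -log10([H+])
pH = -log10(4.7 x 10^(-9))
pH = 8.3279

8.3279


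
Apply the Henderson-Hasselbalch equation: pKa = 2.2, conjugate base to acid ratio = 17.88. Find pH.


pH = pKa + log10([A-]/[HA])
pH = 2.2 + log10(17.88)
pH = 3.4524

3.4524


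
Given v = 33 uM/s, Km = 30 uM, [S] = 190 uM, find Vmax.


Vmax = v * (Km + [S]) / [S]
Vmax = 33 * (30 + 190) / 190
Vmax = 38.2105 uM/s

38.2105 uM/s


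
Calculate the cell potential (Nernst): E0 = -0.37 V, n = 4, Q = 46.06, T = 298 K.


E = E0 - (RT/nF) * ln(Q)
E = -0.37 - (8.314 * 298 / (4 * 96485)) * ln(46.06)
E = -0.3946 V

-0.3946 V


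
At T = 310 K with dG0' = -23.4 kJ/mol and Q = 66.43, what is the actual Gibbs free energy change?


dG = dG0' + RT * ln(Q) / 1000
dG = -23.4 + 8.314 * 310 * ln(66.43) / 1000
dG = -12.5851 kJ/mol

-12.5851 kJ/mol


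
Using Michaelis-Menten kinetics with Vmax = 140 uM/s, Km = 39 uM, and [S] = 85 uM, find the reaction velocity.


v = Vmax * [S] / (Km + [S])
v = 140 * 85 / (39 + 85)
v = 95.9677 uM/s

95.9677 uM/s


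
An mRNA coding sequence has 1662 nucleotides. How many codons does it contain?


codons = nucleotides / 3
codons = 1662 / 3 = 554

554


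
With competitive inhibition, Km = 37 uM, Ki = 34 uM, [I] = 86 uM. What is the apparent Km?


Km_app = Km * (1 + [I]/Ki)
Km_app = 37 * (1 + 86/34)
Km_app = 130.5882 uM

130.5882 uM


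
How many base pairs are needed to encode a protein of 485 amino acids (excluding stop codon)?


Each amino acid = 1 codon = 3 bp
bp = 485 * 3 = 1455 bp

1455 bp


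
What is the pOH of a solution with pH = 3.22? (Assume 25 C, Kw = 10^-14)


pOH = 14 - pH
pOH = 14 - 3.22
pOH = 10.78

10.78


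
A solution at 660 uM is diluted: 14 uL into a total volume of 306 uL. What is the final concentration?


C2 = C1 * V1 / V2
C2 = 660 * 14 / 306
C2 = 30.1961 uM

30.1961 uM


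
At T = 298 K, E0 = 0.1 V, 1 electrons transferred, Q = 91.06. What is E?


E = E0 - (RT/nF) * ln(Q)
E = 0.1 - (8.314 * 298 / (1 * 96485)) * ln(91.06)
E = -0.0158 V

-0.0158 V


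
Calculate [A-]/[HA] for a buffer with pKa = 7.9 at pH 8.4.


[A-]/[HA] = 10^(pH - pKa)
= 10^(8.4 - 7.9)
= 3.1623

3.1623


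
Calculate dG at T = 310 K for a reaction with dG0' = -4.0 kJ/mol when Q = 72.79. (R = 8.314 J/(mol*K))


dG = dG0' + RT * ln(Q) / 1000
dG = -4.0 + 8.314 * 310 * ln(72.79) / 1000
dG = 7.0505 kJ/mol

7.0505 kJ/mol


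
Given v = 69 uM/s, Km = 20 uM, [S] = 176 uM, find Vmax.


Vmax = v * (Km + [S]) / [S]
Vmax = 69 * (20 + 176) / 176
Vmax = 76.8409 uM/s

76.8409 uM/s
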